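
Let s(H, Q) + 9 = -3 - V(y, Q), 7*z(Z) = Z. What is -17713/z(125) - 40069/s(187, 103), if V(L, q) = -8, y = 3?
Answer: 4512661/500 ≈ 9025.3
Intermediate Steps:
z(Z) = Z/7
s(H, Q) = -4 (s(H, Q) = -9 + (-3 - 1*(-8)) = -9 + (-3 + 8) = -9 + 5 = -4)
-17713/z(125) - 40069/s(187, 103) = -17713/((⅐)*125) - 40069/(-4) = -17713/125/7 - 40069*(-¼) = -17713*7/125 + 40069/4 = -123991/125 + 40069/4 = 4512661/500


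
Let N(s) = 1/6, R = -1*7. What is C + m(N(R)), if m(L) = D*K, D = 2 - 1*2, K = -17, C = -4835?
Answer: -4835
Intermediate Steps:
D = 0 (D = 2 - 2 = 0)
R = -7
N(s) = ⅙
m(L) = 0 (m(L) = 0*(-17) = 0)
C + m(N(R)) = -4835 + 0 = -4835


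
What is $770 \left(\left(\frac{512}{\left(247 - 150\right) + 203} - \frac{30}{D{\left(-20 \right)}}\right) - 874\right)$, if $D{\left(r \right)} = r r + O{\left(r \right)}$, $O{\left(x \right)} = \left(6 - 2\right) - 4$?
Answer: $- \frac{40303417}{60} \approx -6.7172 \cdot 10^{5}$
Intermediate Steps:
$O{\left(x \right)} = 0$ ($O{\left(x \right)} = 4 - 4 = 0$)
$D{\left(r \right)} = r^{2}$ ($D{\left(r \right)} = r r + 0 = r^{2} + 0 = r^{2}$)
$770 \left(\left(\frac{512}{\left(247 - 150\right) + 203} - \frac{30}{D{\left(-20 \right)}}\right) - 874\right) = 770 \left(\left(\frac{512}{\left(247 - 150\right) + 203} - \frac{30}{\left(-20\right)^{2}}\right) - 874\right) = 770 \left(\left(\frac{512}{97 + 203} - \frac{30}{400}\right) - 874\right) = 770 \left(\left(\frac{512}{300} - \frac{3}{40}\right) - 874\right) = 770 \left(\left(512 \cdot \frac{1}{300} - \frac{3}{40}\right) - 874\right) = 770 \left(\left(\frac{128}{75} - \frac{3}{40}\right) - 874\right) = 770 \left(\frac{979}{600} - 874\right) = 770 \left(- \frac{523421}{600}\right) = - \frac{40303417}{60}$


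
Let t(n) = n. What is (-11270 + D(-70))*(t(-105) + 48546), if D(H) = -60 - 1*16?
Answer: -549611586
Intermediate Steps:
D(H) = -76 (D(H) = -60 - 16 = -76)
(-11270 + D(-70))*(t(-105) + 48546) = (-11270 - 76)*(-105 + 48546) = -11346*48441 = -549611586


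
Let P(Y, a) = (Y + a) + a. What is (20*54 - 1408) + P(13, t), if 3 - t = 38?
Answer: -385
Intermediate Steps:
t = -35 (t = 3 - 1*38 = 3 - 38 = -35)
P(Y, a) = Y + 2*a
(20*54 - 1408) + P(13, t) = (20*54 - 1408) + (13 + 2*(-35)) = (1080 - 1408) + (13 - 70) = -328 - 57 = -385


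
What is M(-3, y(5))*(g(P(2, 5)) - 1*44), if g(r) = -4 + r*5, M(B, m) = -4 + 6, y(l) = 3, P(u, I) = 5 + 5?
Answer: 4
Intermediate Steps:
P(u, I) = 10
M(B, m) = 2
g(r) = -4 + 5*r
M(-3, y(5))*(g(P(2, 5)) - 1*44) = 2*((-4 + 5*10) - 1*44) = 2*((-4 + 50) - 44) = 2*(46 - 44) = 2*2 = 4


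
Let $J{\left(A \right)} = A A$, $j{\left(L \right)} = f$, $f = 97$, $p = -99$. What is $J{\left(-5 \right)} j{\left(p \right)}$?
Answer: $2425$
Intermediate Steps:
$j{\left(L \right)} = 97$
$J{\left(A \right)} = A^{2}$
$J{\left(-5 \right)} j{\left(p \right)} = \left(-5\right)^{2} \cdot 97 = 25 \cdot 97 = 2425$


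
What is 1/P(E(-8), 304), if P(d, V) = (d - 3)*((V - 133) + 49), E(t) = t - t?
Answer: -1/660 ≈ -0.0015152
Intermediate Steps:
E(t) = 0
P(d, V) = (-84 + V)*(-3 + d) (P(d, V) = (-3 + d)*((-133 + V) + 49) = (-3 + d)*(-84 + V) = (-84 + V)*(-3 + d))
1/P(E(-8), 304) = 1/(252 - 84*0 - 3*304 + 304*0) = 1/(252 + 0 - 912 + 0) = 1/(-660) = -1/660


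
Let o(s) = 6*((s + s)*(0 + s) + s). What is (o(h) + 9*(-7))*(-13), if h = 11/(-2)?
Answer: -3471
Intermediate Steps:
h = -11/2 (h = 11*(-½) = -11/2 ≈ -5.5000)
o(s) = 6*s + 12*s² (o(s) = 6*((2*s)*s + s) = 6*(2*s² + s) = 6*(s + 2*s²) = 6*s + 12*s²)
(o(h) + 9*(-7))*(-13) = (6*(-11/2)*(1 + 2*(-11/2)) + 9*(-7))*(-13) = (6*(-11/2)*(1 - 11) - 63)*(-13) = (6*(-11/2)*(-10) - 63)*(-13) = (330 - 63)*(-13) = 267*(-13) = -3471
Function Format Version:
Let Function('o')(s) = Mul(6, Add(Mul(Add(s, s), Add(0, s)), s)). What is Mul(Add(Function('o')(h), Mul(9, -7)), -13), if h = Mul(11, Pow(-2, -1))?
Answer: -3471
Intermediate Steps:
h = Rational(-11, 2) (h = Mul(11, Rational(-1, 2)) = Rational(-11, 2) ≈ -5.5000)
Function('o')(s) = Add(Mul(6, s), Mul(12, Pow(s, 2))) (Function('o')(s) = Mul(6, Add(Mul(Mul(2, s), s), s)) = Mul(6, Add(Mul(2, Pow(s, 2)), s)) = Mul(6, Add(s, Mul(2, Pow(s, 2)))) = Add(Mul(6, s), Mul(12, Pow(s, 2))))
Mul(Add(Function('o')(h), Mul(9, -7)), -13) = Mul(Add(Mul(6, Rational(-11, 2), Add(1, Mul(2, Rational(-11, 2)))), Mul(9, -7)), -13) = Mul(Add(Mul(6, Rational(-11, 2), Add(1, -11)), -63), -13) = Mul(Add(Mul(6, Rational(-11, 2), -10), -63), -13) = Mul(Add(330, -63), -13) = Mul(267, -13) = -3471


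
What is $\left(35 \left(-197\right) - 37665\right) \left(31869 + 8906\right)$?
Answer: $-1816934000$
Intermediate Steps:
$\left(35 \left(-197\right) - 37665\right) \left(31869 + 8906\right) = \left(-6895 - 37665\right) 40775 = \left(-44560\right) 40775 = -1816934000$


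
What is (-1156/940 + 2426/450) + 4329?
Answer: 45823181/10575 ≈ 4333.2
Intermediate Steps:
(-1156/940 + 2426/450) + 4329 = (-1156*1/940 + 2426*(1/450)) + 4329 = (-289/235 + 1213/225) + 4329 = 44006/10575 + 4329 = 45823181/10575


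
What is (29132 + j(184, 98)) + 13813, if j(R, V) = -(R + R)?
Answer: 42577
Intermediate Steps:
j(R, V) = -2*R
(29132 + j(184, 98)) + 13813 = (29132 - 2*184) + 13813 = (29132 - 368) + 13813 = 28764 + 13813 = 42577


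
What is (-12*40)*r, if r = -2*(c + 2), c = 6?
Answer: 7680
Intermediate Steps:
r = -16 (r = -2*(6 + 2) = -2*8 = -16)
(-12*40)*r = -12*40*(-16) = -480*(-16) = 7680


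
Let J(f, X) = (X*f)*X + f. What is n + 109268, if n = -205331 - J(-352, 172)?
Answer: 10317857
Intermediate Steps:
J(f, X) = f + f*X² (J(f, X) = f*X² + f = f + f*X²)
n = 10208589 (n = -205331 - (-352)*(1 + 172²) = -205331 - (-352)*(1 + 29584) = -205331 - (-352)*29585 = -205331 - 1*(-10413920) = -205331 + 10413920 = 10208589)
n + 109268 = 10208589 + 109268 = 10317857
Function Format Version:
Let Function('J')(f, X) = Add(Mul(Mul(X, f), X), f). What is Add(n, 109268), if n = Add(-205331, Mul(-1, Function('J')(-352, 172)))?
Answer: 10317857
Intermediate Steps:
Function('J')(f, X) = Add(f, Mul(f, Pow(X, 2))) (Function('J')(f, X) = Add(Mul(f, Pow(X, 2)), f) = Add(f, Mul(f, Pow(X, 2))))
n = 10208589 (n = Add(-205331, Mul(-1, Mul(-352, Add(1, Pow(172, 2))))) = Add(-205331, Mul(-1, Mul(-352, Add(1, 29584)))) = Add(-205331, Mul(-1, Mul(-352, 29585))) = Add(-205331, Mul(-1, -10413920)) = Add(-205331, 10413920) = 10208589)
Add(n, 109268) = Add(10208589, 109268) = 10317857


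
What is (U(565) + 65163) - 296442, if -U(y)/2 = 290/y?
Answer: -26134643/113 ≈ -2.3128e+5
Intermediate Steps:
U(y) = -580/y
(U(565) + 65163) - 296442 = (-580/565 + 65163) - 296442 = (-580*1/565 + 65163) - 296442 = (-116/113 + 65163) - 296442 = 7363303/113 - 296442 = -26134643/113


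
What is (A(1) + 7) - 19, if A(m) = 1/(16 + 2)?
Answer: -215/18 ≈ -11.944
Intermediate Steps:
A(m) = 1/18
(A(1) + 7) - 19 = (1/18 + 7) - 19 = 127/18 - 19 = -215/18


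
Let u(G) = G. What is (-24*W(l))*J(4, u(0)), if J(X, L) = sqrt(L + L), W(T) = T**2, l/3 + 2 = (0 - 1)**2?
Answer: 0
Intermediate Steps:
l = -3 (l = -6 + 3*(0 - 1)**2 = -6 + 3*(-1)**2 = -6 + 3*1 = -6 + 3 = -3)
J(X, L) = sqrt(2)*sqrt(L) (J(X, L) = sqrt(2*L) = sqrt(2)*sqrt(L))
(-24*W(l))*J(4, u(0)) = (-24*(-3)**2)*(sqrt(2)*sqrt(0)) = (-24*9)*(sqrt(2)*0) = -216*0 = 0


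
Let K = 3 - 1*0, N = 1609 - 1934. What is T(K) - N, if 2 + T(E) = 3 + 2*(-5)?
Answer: 316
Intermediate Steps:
N = -325
K = 3 (K = 3 + 0 = 3)
T(E) = -9 (T(E) = -2 + (3 + 2*(-5)) = -2 + (3 - 10) = -2 - 7 = -9)
T(K) - N = -9 - 1*(-325) = -9 + 325 = 316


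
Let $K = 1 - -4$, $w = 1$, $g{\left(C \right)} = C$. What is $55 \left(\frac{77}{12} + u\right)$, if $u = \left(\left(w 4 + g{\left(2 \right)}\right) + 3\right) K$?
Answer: $\frac{33935}{12} \approx 2827.9$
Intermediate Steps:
$K = 5$ ($K = 1 + 4 = 5$)
$u = 45$ ($u = \left(\left(1 \cdot 4 + 2\right) + 3\right) 5 = \left(\left(4 + 2\right) + 3\right) 5 = \left(6 + 3\right) 5 = 9 \cdot 5 = 45$)
$55 \left(\frac{77}{12} + u\right) = 55 \left(\frac{77}{12} + 45\right) = 55 \cdot \frac{617}{12} = \frac{33935}{12}$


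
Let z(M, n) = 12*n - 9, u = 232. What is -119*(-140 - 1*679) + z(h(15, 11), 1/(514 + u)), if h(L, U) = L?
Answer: 36349602/373 ≈ 97452.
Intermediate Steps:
z(M, n) = -9 + 12*n
-119*(-140 - 1*679) + z(h(15, 11), 1/(514 + u)) = -119*(-140 - 1*679) + (-9 + 12/(514 + 232)) = -119*(-140 - 679) + (-9 + 12/746) = -119*(-819) + (-9 + 12*(1/746)) = 97461 + (-9 + 6/373) = 97461 - 3351/373 = 36349602/373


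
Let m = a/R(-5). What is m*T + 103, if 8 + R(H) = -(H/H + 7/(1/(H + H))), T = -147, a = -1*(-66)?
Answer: -3419/61 ≈ -56.049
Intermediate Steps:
a = 66
R(H) = -9 - 14*H (R(H) = -8 - (H/H + 7/(1/(H + H))) = -8 - (1 + 7/(1/(2*H))) = -8 - (1 + 7/((1/(2*H)))) = -8 - (1 + 7*(2*H)) = -8 - (1 + 14*H) = -8 + (-1 - 14*H) = -9 - 14*H)
m = 66/61 (m = 66/(-9 - 14*(-5)) = 66/(-9 + 70) = 66/61 ≈ 1.0820)
m*T + 103 = (66/61)*(-147) + 103 = -9702/61 + 103 = -3419/61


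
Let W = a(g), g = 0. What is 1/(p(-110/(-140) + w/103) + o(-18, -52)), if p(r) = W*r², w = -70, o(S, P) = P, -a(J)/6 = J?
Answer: -1/52 ≈ -0.019231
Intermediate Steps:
a(J) = -6*J
W = 0 (W = -6*0 = 0)
p(r) = 0 (p(r) = 0*r² = 0)
1/(p(-110/(-140) + w/103) + o(-18, -52)) = 1/(0 - 52) = 1/(-52) = -1/52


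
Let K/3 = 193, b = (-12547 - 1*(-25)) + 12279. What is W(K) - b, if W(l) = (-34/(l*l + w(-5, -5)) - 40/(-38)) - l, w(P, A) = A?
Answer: -56143225/167618 ≈ -334.95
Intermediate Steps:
b = -243 (b = (-12547 + 25) + 12279 = -12522 + 12279 = -243)
K = 579 (K = 3*193 = 579)
W(l) = 20/19 - l - 34/(-5 + l²) (W(l) = (-34/(l*l - 5) - 40/(-38)) - l = (-34/(l² - 5) - 40*(-1/38)) - l = (-34/(-5 + l²) + 20/19) - l = (20/19 - 34/(-5 + l²)) - l = 20/19 - l - 34/(-5 + l²))
W(K) - b = (-746 - 19*579³ + 20*579² + 95*579)/(19*(-5 + 579²)) - 1*(-243) = (-746 - 19*194104539 + 20*335241 + 55005)/(19*(-5 + 335241)) + 243 = (1/19)*(-746 - 3687986241 + 6704820 + 55005)/335236 + 243 = (1/19)*(1/335236)*(-3681227162) + 243 = -96874399/167618 + 243 = -56143225/167618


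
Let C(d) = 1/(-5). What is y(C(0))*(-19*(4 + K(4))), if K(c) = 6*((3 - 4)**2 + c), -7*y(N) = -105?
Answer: -9690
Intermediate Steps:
C(d) = -1/5
y(N) = 15 (y(N) = -1/7*(-105) = 15)
K(c) = 6 + 6*c (K(c) = 6*((-1)**2 + c) = 6*(1 + c) = 6 + 6*c)
y(C(0))*(-19*(4 + K(4))) = 15*(-19*(4 + (6 + 6*4))) = 15*(-19*(4 + (6 + 24))) = 15*(-19*(4 + 30)) = 15*(-19*34) = 15*(-646) = -9690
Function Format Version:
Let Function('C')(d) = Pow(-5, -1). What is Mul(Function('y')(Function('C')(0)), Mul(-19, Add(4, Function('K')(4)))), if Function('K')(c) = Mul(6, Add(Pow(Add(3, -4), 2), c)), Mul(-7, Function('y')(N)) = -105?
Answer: -9690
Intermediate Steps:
Function('C')(d) = Rational(-1, 5)
Function('y')(N) = 15 (Function('y')(N) = Mul(Rational(-1, 7), -105) = 15)
Function('K')(c) = Add(6, Mul(6, c)) (Function('K')(c) = Mul(6, Add(Pow(-1, 2), c)) = Mul(6, Add(1, c)) = Add(6, Mul(6, c)))
Mul(Function('y')(Function('C')(0)), Mul(-19, Add(4, Function('K')(4)))) = Mul(15, Mul(-19, Add(4, Add(6, Mul(6, 4))))) = Mul(15, Mul(-19, Add(4, Add(6, 24)))) = Mul(15, Mul(-19, Add(4, 30))) = Mul(15, Mul(-19, 34)) = Mul(15, -646) = -9690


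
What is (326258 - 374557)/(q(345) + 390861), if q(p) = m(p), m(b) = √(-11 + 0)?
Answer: -18878195439/152772321332 + 48299*I*√11/152772321332 ≈ -0.12357 + 1.0486e-6*I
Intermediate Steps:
m(b) = I*√11 (m(b) = √(-11) = I*√11)
q(p) = I*√11
(326258 - 374557)/(q(345) + 390861) = (326258 - 374557)/(I*√11 + 390861) = -48299/(390861 + I*√11)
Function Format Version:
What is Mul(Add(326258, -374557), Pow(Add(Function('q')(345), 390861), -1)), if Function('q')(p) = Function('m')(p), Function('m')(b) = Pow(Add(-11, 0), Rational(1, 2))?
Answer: Add(Rational(-18878195439, 152772321332), Mul(Rational(48299, 152772321332), I, Pow(11, Rational(1, 2)))) ≈ Add(-0.12357, Mul(1.0486e-6, I))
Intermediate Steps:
Function('m')(b) = Mul(I, Pow(11, Rational(1, 2))) (Function('m')(b) = Pow(-11, Rational(1, 2)) = Mul(I, Pow(11, Rational(1, 2))))
Function('q')(p) = Mul(I, Pow(11, Rational(1, 2)))
Mul(Add(326258, -374557), Pow(Add(Function('q')(345), 390861), -1)) = Mul(Add(326258, -374557), Pow(Add(Mul(I, Pow(11, Rational(1, 2))), 390861), -1)) = Mul(-48299, Pow(Add(390861, Mul(I, Pow(11, Rational(1, 2)))), -1))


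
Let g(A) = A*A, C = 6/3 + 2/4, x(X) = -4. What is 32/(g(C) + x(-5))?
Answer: 128/9 ≈ 14.222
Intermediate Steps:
C = 5/2 (C = 6*(⅓) + 2*(¼) = 2 + ½ = 5/2 ≈ 2.5000)
g(A) = A²
32/(g(C) + x(-5)) = 32/((5/2)² - 4) = 32/(25/4 - 4) = 32/(9/4) = (4/9)*32 = 128/9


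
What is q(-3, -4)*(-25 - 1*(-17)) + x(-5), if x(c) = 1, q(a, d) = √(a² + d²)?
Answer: -39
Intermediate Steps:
q(-3, -4)*(-25 - 1*(-17)) + x(-5) = √((-3)² + (-4)²)*(-25 - 1*(-17)) + 1 = √(9 + 16)*(-25 + 17) + 1 = √25*(-8) + 1 = 5*(-8) + 1 = -40 + 1 = -39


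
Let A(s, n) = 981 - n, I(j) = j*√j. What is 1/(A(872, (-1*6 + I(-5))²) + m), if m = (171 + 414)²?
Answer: I/(5*(12*√5 + 68659*I)) ≈ 2.9129e-6 + 1.1384e-9*I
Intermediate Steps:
I(j) = j^(3/2)
m = 342225 (m = 585² = 342225)
1/(A(872, (-1*6 + I(-5))²) + m) = 1/((981 - (-1*6 + (-5)^(3/2))²) + 342225) = 1/((981 - (-6 - 5*I*√5)²) + 342225) = 1/(343206 - (-6 - 5*I*√5)²)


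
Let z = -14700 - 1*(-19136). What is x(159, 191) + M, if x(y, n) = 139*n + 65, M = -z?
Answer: 22178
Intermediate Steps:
z = 4436 (z = -14700 + 19136 = 4436)
M = -4436 (M = -1*4436 = -4436)
x(y, n) = 65 + 139*n
x(159, 191) + M = (65 + 139*191) - 4436 = (65 + 26549) - 4436 = 26614 - 4436 = 22178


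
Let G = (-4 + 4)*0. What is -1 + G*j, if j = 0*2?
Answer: -1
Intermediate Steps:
j = 0
G = 0 (G = 0*0 = 0)
-1 + G*j = -1 + 0*0 = -1 + 0 = -1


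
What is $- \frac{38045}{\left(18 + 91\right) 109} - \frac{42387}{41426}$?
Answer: $- \frac{2079652117}{492182306} \approx -4.2254$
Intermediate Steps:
$- \frac{38045}{\left(18 + 91\right) 109} - \frac{42387}{41426} = - \frac{38045}{109 \cdot 109} - \frac{42387}{41426} = - \frac{38045}{11881} - \frac{42387}{41426} = - \frac{2079652117}{492182306}$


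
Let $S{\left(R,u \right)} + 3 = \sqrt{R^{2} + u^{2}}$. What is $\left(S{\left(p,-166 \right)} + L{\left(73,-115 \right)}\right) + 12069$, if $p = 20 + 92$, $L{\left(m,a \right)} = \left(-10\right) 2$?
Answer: $12046 + 10 \sqrt{401} \approx 12246.0$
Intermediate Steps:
$L{\left(m,a \right)} = -20$
$p = 112$
$S{\left(R,u \right)} = -3 + \sqrt{R^{2} + u^{2}}$
$\left(S{\left(p,-166 \right)} + L{\left(73,-115 \right)}\right) + 12069 = \left(\left(-3 + \sqrt{112^{2} + \left(-166\right)^{2}}\right) - 20\right) + 12069 = \left(\left(-3 + \sqrt{12544 + 27556}\right) - 20\right) + 12069 = \left(\left(-3 + \sqrt{40100}\right) - 20\right) + 12069 = \left(\left(-3 + 10 \sqrt{401}\right) - 20\right) + 12069 = \left(-23 + 10 \sqrt{401}\right) + 12069 = 12046 + 10 \sqrt{401}$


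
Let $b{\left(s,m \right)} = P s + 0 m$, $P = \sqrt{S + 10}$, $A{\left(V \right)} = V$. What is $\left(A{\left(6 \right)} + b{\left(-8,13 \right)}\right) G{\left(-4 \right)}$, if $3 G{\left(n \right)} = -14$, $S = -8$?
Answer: $-28 + \frac{112 \sqrt{2}}{3} \approx 24.797$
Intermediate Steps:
$G{\left(n \right)} = - \frac{14}{3}$ ($G{\left(n \right)} = \frac{1}{3} \left(-14\right) = - \frac{14}{3}$)
$P = \sqrt{2}$ ($P = \sqrt{-8 + 10} = \sqrt{2} \approx 1.4142$)
$b{\left(s,m \right)} = s \sqrt{2}$ ($b{\left(s,m \right)} = \sqrt{2} s + 0 m = s \sqrt{2} + 0 = s \sqrt{2}$)
$\left(A{\left(6 \right)} + b{\left(-8,13 \right)}\right) G{\left(-4 \right)} = \left(6 - 8 \sqrt{2}\right) \left(- \frac{14}{3}\right) = -28 + \frac{112 \sqrt{2}}{3}$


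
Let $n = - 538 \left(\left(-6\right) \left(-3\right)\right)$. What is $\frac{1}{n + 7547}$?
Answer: $- \frac{1}{2137} \approx -0.00046795$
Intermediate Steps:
$n = -9684$ ($n = \left(-538\right) 18 = -9684$)
$\frac{1}{n + 7547} = \frac{1}{-9684 + 7547} = \frac{1}{-2137} = - \frac{1}{2137}$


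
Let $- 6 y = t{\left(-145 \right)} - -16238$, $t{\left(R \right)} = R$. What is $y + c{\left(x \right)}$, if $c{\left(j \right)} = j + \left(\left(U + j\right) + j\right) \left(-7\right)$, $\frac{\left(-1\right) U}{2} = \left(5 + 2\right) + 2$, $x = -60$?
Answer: $- \frac{10657}{6} \approx -1776.2$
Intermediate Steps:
$U = -18$ ($U = - 2 \left(\left(5 + 2\right) + 2\right) = - 2 \left(7 + 2\right) = \left(-2\right) 9 = -18$)
$y = - \frac{16093}{6}$ ($y = - \frac{-145 - -16238}{6} = - \frac{-145 + 16238}{6} = \left(- \frac{1}{6}\right) 16093 = - \frac{16093}{6} \approx -2682.2$)
$c{\left(j \right)} = 126 - 13 j$ ($c{\left(j \right)} = j + \left(\left(-18 + j\right) + j\right) \left(-7\right) = j + \left(-18 + 2 j\right) \left(-7\right) = j - \left(-126 + 14 j\right) = 126 - 13 j$)
$y + c{\left(x \right)} = - \frac{16093}{6} + \left(126 - -780\right) = - \frac{16093}{6} + \left(126 + 780\right) = - \frac{16093}{6} + 906 = - \frac{10657}{6}$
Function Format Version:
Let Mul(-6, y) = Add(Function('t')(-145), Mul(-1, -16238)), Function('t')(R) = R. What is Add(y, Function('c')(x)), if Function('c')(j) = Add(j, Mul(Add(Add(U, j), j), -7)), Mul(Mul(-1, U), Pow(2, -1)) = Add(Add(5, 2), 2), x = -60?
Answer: Rational(-10657, 6) ≈ -1776.2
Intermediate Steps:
U = -18 (U = Mul(-2, Add(Add(5, 2), 2)) = Mul(-2, Add(7, 2)) = Mul(-2, 9) = -18)
y = Rational(-16093, 6) (y = Mul(Rational(-1, 6), Add(-145, Mul(-1, -16238))) = Mul(Rational(-1, 6), Add(-145, 16238)) = Mul(Rational(-1, 6), 16093) = Rational(-16093, 6) ≈ -2682.2)
Function('c')(j) = Add(126, Mul(-13, j)) (Function('c')(j) = Add(j, Mul(Add(Add(-18, j), j), -7)) = Add(j, Mul(Add(-18, Mul(2, j)), -7)) = Add(j, Add(126, Mul(-14, j))) = Add(126, Mul(-13, j)))
Add(y, Function('c')(x)) = Add(Rational(-16093, 6), Add(126, Mul(-13, -60))) = Add(Rational(-16093, 6), Add(126, 780)) = Add(Rational(-16093, 6), 906) = Rational(-10657, 6)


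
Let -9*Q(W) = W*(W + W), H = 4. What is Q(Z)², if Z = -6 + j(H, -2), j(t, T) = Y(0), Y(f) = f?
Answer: 64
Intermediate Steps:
j(t, T) = 0
Z = -6 (Z = -6 + 0 = -6)
Q(W) = -2*W²/9 (Q(W) = -W*(W + W)/9 = -W*2*W/9 = -2*W²/9)
Q(Z)² = (-2/9*(-6)²)² = (-2/9*36)² = (-8)² = 64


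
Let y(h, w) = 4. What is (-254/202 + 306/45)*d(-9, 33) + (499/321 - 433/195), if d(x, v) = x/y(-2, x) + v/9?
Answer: 20191323/2809820 ≈ 7.1860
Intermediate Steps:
d(x, v) = x/4 + v/9
(-254/202 + 306/45)*d(-9, 33) + (499/321 - 433/195) = (-254/202 + 306/45)*((¼)*(-9) + (⅑)*33) + (499/321 - 433/195) = (-254*1/202 + 306*(1/45))*(-9/4 + 11/3) + (499*(1/321) - 433*1/195) = (-127/101 + 34/5)*(17/12) + (499/321 - 433/195) = (2799/505)*(17/12) - 4632/6955 = 15861/2020 - 4632/6955 = 20191323/2809820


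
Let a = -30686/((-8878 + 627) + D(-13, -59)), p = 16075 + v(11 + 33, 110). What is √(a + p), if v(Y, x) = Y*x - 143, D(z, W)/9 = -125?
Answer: √28536582347/1172 ≈ 144.14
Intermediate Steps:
D(z, W) = -1125 (D(z, W) = 9*(-125) = -1125)
v(Y, x) = -143 + Y*x
p = 20772 (p = 16075 + (-143 + (11 + 33)*110) = 16075 + (-143 + 44*110) = 16075 + (-143 + 4840) = 16075 + 4697 = 20772)
a = 15343/4688 (a = -30686/((-8878 + 627) - 1125) = -30686/(-8251 - 1125) = -30686/(-9376) = -30686*(-1/9376) = 15343/4688 ≈ 3.2728)
√(a + p) = √(15343/4688 + 20772) = √(97394479/4688) = √28536582347/1172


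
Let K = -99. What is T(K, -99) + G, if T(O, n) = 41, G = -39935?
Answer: -39894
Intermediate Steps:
T(K, -99) + G = 41 - 39935 = -39894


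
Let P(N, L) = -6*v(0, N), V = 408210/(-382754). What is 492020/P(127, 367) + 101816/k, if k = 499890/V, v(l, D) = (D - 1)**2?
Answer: -408748564132739/75940820643114 ≈ -5.3825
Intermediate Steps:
V = -204105/191377 (V = 408210*(-1/382754) = -204105/191377 ≈ -1.0665)
v(l, D) = (-1 + D)**2
P(N, L) = -6*(-1 + N)**2
k = -6377829902/13607 (k = 499890/(-204105/191377) = 499890*(-191377/204105) = -6377829902/13607 ≈ -4.6872e+5)
492020/P(127, 367) + 101816/k = 492020/((-6*(-1 + 127)**2)) + 101816/(-6377829902/13607) = 492020/((-6*126**2)) + 101816*(-13607/6377829902) = 492020/((-6*15876)) - 692705156/3188914951 = 492020/(-95256) - 692705156/3188914951 = 492020*(-1/95256) - 692705156/3188914951 = -123005/23814 - 692705156/3188914951 = -408748564132739/75940820643114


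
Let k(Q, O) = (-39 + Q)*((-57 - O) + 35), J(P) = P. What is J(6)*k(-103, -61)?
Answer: -33228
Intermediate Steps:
k(Q, O) = (-39 + Q)*(-22 - O)
J(6)*k(-103, -61) = 6*(858 - 22*(-103) + 39*(-61) - 1*(-61)*(-103)) = 6*(858 + 2266 - 2379 - 6283) = 6*(-5538) = -33228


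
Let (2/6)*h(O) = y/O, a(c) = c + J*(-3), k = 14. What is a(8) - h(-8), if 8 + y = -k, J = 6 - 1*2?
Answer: -49/4 ≈ -12.250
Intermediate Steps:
J = 4 (J = 6 - 2 = 4)
a(c) = -12 + c (a(c) = c + 4*(-3) = c - 12 = -12 + c)
y = -22 (y = -8 - 1*14 = -8 - 14 = -22)
h(O) = -66/O (h(O) = 3*(-22/O) = -66/O)
a(8) - h(-8) = (-12 + 8) - (-66)/(-8) = -4 - (-66)*(-1)/8 = -4 - 1*33/4 = -4 - 33/4 = -49/4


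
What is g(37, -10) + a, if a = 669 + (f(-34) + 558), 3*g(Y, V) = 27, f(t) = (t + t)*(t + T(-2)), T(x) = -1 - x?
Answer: 3480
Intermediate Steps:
f(t) = 2*t*(1 + t) (f(t) = (t + t)*(t + (-1 - 1*(-2))) = (2*t)*(t + (-1 + 2)) = (2*t)*(t + 1) = (2*t)*(1 + t) = 2*t*(1 + t))
g(Y, V) = 9 (g(Y, V) = (1/3)*27 = 9)
a = 3471 (a = 669 + (2*(-34)*(1 - 34) + 558) = 669 + (2*(-34)*(-33) + 558) = 669 + (2244 + 558) = 669 + 2802 = 3471)
g(37, -10) + a = 9 + 3471 = 3480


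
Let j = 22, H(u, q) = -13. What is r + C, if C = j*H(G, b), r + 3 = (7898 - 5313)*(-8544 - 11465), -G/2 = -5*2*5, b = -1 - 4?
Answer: -51723554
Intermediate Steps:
b = -5
G = 100 (G = -2*(-5*2)*5 = -(-20)*5 = -2*(-50) = 100)
r = -51723268 (r = -3 + (7898 - 5313)*(-8544 - 11465) = -3 + 2585*(-20009) = -3 - 51723265 = -51723268)
C = -286 (C = 22*(-13) = -286)
r + C = -51723268 - 286 = -51723554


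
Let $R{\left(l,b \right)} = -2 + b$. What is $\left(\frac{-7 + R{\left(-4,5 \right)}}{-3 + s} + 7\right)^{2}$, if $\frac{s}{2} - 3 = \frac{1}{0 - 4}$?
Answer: $\frac{729}{25} \approx 29.16$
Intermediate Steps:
$s = \frac{11}{2}$ ($s = 6 + \frac{2}{0 - 4} = 6 + \frac{2}{-4} = 6 + 2 \left(- \frac{1}{4}\right) = 6 - \frac{1}{2} = \frac{11}{2} \approx 5.5$)
$\left(\frac{-7 + R{\left(-4,5 \right)}}{-3 + s} + 7\right)^{2} = \left(\frac{-7 + \left(-2 + 5\right)}{-3 + \frac{11}{2}} + 7\right)^{2} = \left(\frac{-7 + 3}{\frac{5}{2}} + 7\right)^{2} = \left(\left(-4\right) \frac{2}{5} + 7\right)^{2} = \left(- \frac{8}{5} + 7\right)^{2} = \left(\frac{27}{5}\right)^{2} = \frac{729}{25}$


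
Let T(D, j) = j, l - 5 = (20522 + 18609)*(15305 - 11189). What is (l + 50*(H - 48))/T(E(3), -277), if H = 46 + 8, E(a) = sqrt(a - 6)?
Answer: -161063501/277 ≈ -5.8146e+5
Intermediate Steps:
E(a) = sqrt(-6 + a)
H = 54
l = 161063201 (l = 5 + (20522 + 18609)*(15305 - 11189) = 5 + 39131*4116 = 5 + 161063196 = 161063201)
(l + 50*(H - 48))/T(E(3), -277) = (161063201 + 50*(54 - 48))/(-277) = (161063201 + 50*6)*(-1/277) = (161063201 + 300)*(-1/277) = 161063501*(-1/277) = -161063501/277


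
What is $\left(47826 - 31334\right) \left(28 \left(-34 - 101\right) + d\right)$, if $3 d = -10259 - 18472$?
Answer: $-220283644$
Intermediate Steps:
$d = -9577$ ($d = \frac{-10259 - 18472}{3} = \frac{1}{3} \left(-28731\right) = -9577$)
$\left(47826 - 31334\right) \left(28 \left(-34 - 101\right) + d\right) = \left(47826 - 31334\right) \left(28 \left(-34 - 101\right) - 9577\right) = 16492 \left(28 \left(-135\right) - 9577\right) = 16492 \left(-3780 - 9577\right) = 16492 \left(-13357\right) = -220283644$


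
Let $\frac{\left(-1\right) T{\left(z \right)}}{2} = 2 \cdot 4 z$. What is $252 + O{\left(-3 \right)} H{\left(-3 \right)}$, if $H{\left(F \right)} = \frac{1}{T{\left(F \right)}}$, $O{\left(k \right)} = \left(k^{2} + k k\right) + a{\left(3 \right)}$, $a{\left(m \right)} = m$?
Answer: $\frac{4039}{16} \approx 252.44$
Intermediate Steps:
$O{\left(k \right)} = 3 + 2 k^{2}$ ($O{\left(k \right)} = \left(k^{2} + k k\right) + 3 = \left(k^{2} + k^{2}\right) + 3 = 2 k^{2} + 3 = 3 + 2 k^{2}$)
$T{\left(z \right)} = - 16 z$ ($T{\left(z \right)} = - 2 \cdot 2 \cdot 4 z = - 2 \cdot 8 z = - 16 z$)
$H{\left(F \right)} = - \frac{1}{16 F}$ ($H{\left(F \right)} = \frac{1}{\left(-16\right) F} = - \frac{1}{16 F}$)
$252 + O{\left(-3 \right)} H{\left(-3 \right)} = 252 + \left(3 + 2 \left(-3\right)^{2}\right) \left(- \frac{1}{16 \left(-3\right)}\right) = 252 + \left(3 + 2 \cdot 9\right) \left(\left(- \frac{1}{16}\right) \left(- \frac{1}{3}\right)\right) = 252 + \left(3 + 18\right) \frac{1}{48} = 252 + 21 \cdot \frac{1}{48} = 252 + \frac{7}{16} = \frac{4039}{16}$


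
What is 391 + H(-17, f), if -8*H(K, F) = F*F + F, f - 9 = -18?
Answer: 382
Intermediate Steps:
f = -9 (f = 9 - 18 = -9)
H(K, F) = -F/8 - F²/8 (H(K, F) = -(F*F + F)/8 = -(F² + F)/8 = -(F + F²)/8 = -F/8 - F²/8)
391 + H(-17, f) = 391 - ⅛*(-9)*(1 - 9) = 391 - ⅛*(-9)*(-8) = 391 - 9 = 382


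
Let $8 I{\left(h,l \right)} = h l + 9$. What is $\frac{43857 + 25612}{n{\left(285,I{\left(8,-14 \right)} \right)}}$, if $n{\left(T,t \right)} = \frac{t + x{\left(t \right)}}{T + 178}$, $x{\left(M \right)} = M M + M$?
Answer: $\frac{2058505408}{8961} \approx 2.2972 \cdot 10^{5}$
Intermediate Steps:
$x{\left(M \right)} = M + M^{2}$ ($x{\left(M \right)} = M^{2} + M = M + M^{2}$)
$I{\left(h,l \right)} = \frac{9}{8} + \frac{h l}{8}$ ($I{\left(h,l \right)} = \frac{h l + 9}{8} = \frac{9 + h l}{8} = \frac{9}{8} + \frac{h l}{8}$)
$n{\left(T,t \right)} = \frac{t + t \left(1 + t\right)}{178 + T}$ ($n{\left(T,t \right)} = \frac{t + t \left(1 + t\right)}{T + 178} = \frac{t + t \left(1 + t\right)}{178 + T}$)
$\frac{43857 + 25612}{n{\left(285,I{\left(8,-14 \right)} \right)}} = \frac{43857 + 25612}{\left(\frac{9}{8} + \frac{1}{8} \cdot 8 \left(-14\right)\right) \frac{1}{178 + 285} \left(2 + \left(\frac{9}{8} + \frac{1}{8} \cdot 8 \left(-14\right)\right)\right)} = \frac{69469}{\left(\frac{9}{8} - 14\right) \frac{1}{463} \left(2 + \left(\frac{9}{8} - 14\right)\right)} = \frac{69469}{\left(- \frac{103}{8}\right) \frac{1}{463} \left(2 - \frac{103}{8}\right)} = \frac{69469}{\left(- \frac{103}{8}\right) \frac{1}{463} \left(- \frac{87}{8}\right)} = \frac{69469}{\frac{8961}{29632}} = 69469 \cdot \frac{29632}{8961} = \frac{2058505408}{8961}$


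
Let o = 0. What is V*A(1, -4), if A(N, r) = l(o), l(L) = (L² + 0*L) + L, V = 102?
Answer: 0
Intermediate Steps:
l(L) = L + L² (l(L) = (L² + 0) + L = L² + L = L + L²)
A(N, r) = 0 (A(N, r) = 0*(1 + 0) = 0*1 = 0)
V*A(1, -4) = 102*0 = 0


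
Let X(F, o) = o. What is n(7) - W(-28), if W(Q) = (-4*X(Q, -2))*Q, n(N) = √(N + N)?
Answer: 224 + √14 ≈ 227.74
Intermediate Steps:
n(N) = √2*√N (n(N) = √(2*N) = √2*√N)
W(Q) = 8*Q (W(Q) = (-4*(-2))*Q = 8*Q)
n(7) - W(-28) = √2*√7 - 8*(-28) = √14 - 1*(-224) = √14 + 224 = 224 + √14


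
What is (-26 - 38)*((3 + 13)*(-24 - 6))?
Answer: 30720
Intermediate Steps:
(-26 - 38)*((3 + 13)*(-24 - 6)) = -1024*(-30) = -64*(-480) = 30720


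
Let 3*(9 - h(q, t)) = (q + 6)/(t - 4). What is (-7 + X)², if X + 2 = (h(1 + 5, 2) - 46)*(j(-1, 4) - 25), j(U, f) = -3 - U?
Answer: 876096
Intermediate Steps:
h(q, t) = 9 - (6 + q)/(3*(-4 + t)) (h(q, t) = 9 - (q + 6)/(3*(t - 4)) = 9 - (6 + q)/(3*(-4 + t)))
X = 943 (X = -2 + ((-114 - (1 + 5) + 27*2)/(3*(-4 + 2)) - 46)*((-3 - 1*(-1)) - 25) = -2 + ((⅓)*(-114 - 1*6 + 54)/(-2) - 46)*((-3 + 1) - 25) = -2 + ((⅓)*(-½)*(-114 - 6 + 54) - 46)*(-2 - 25) = -2 + ((⅓)*(-½)*(-66) - 46)*(-27) = -2 + (11 - 46)*(-27) = -2 - 35*(-27) = -2 + 945 = 943)
(-7 + X)² = (-7 + 943)² = 936² = 876096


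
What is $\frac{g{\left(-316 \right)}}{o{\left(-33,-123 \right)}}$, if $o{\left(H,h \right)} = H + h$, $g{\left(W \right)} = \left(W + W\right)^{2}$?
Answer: $- \frac{99856}{39} \approx -2560.4$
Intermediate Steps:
$g{\left(W \right)} = 4 W^{2}$ ($g{\left(W \right)} = \left(2 W\right)^{2} = 4 W^{2}$)
$\frac{g{\left(-316 \right)}}{o{\left(-33,-123 \right)}} = \frac{4 \left(-316\right)^{2}}{-33 - 123} = \frac{4 \cdot 99856}{-156} = 399424 \left(- \frac{1}{156}\right) = - \frac{99856}{39}$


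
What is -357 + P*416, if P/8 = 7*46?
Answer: 1071259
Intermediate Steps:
P = 2576 (P = 8*(7*46) = 8*322 = 2576)
-357 + P*416 = -357 + 2576*416 = -357 + 1071616 = 1071259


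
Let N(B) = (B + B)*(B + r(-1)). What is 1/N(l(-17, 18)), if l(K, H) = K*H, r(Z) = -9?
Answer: 1/192780 ≈ 5.1873e-6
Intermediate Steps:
l(K, H) = H*K
N(B) = 2*B*(-9 + B) (N(B) = (B + B)*(B - 9) = (2*B)*(-9 + B) = 2*B*(-9 + B))
1/N(l(-17, 18)) = 1/(2*(18*(-17))*(-9 + 18*(-17))) = 1/(2*(-306)*(-9 - 306)) = 1/(2*(-306)*(-315)) = 1/192780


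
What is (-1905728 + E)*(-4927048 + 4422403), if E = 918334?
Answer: 498283445130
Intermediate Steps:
(-1905728 + E)*(-4927048 + 4422403) = (-1905728 + 918334)*(-4927048 + 4422403) = -987394*(-504645) = 498283445130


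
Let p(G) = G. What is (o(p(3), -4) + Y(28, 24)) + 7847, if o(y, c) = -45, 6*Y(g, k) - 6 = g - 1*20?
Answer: 23413/3 ≈ 7804.3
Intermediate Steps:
Y(g, k) = -7/3 + g/6 (Y(g, k) = 1 + (g - 1*20)/6 = 1 + (g - 20)/6 = 1 + (-20 + g)/6 = 1 + (-10/3 + g/6) = -7/3 + g/6)
(o(p(3), -4) + Y(28, 24)) + 7847 = (-45 + (-7/3 + (⅙)*28)) + 7847 = (-45 + (-7/3 + 14/3)) + 7847 = (-45 + 7/3) + 7847 = -128/3 + 7847 = 23413/3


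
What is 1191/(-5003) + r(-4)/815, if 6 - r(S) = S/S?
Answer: -189130/815489 ≈ -0.23192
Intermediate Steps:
r(S) = 5 (r(S) = 6 - S/S = 6 - 1*1 = 6 - 1 = 5)
1191/(-5003) + r(-4)/815 = 1191/(-5003) + 5/815 = 1191*(-1/5003) + 5*(1/815) = -1191/5003 + 1/163 = -189130/815489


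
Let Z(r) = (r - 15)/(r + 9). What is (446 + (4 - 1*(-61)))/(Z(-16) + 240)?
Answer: 3577/1711 ≈ 2.0906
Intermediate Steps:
Z(r) = (-15 + r)/(9 + r)
(446 + (4 - 1*(-61)))/(Z(-16) + 240) = (446 + (4 - 1*(-61)))/((-15 - 16)/(9 - 16) + 240) = (446 + (4 + 61))/(-31/(-7) + 240) = (446 + 65)/(-⅐*(-31) + 240) = 511/(31/7 + 240) = 511/(1711/7) = 511*(7/1711) = 3577/1711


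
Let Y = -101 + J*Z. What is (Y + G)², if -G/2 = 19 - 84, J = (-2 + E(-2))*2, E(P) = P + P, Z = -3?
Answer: 4225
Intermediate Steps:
E(P) = 2*P
J = -12 (J = (-2 + 2*(-2))*2 = (-2 - 4)*2 = -6*2 = -12)
G = 130 (G = -2*(19 - 84) = -2*(-65) = 130)
Y = -65 (Y = -101 - 12*(-3) = -101 + 36 = -65)
(Y + G)² = (-65 + 130)² = 65² = 4225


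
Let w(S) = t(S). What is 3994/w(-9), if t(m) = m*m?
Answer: 3994/81 ≈ 49.309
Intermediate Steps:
t(m) = m²
w(S) = S²
3994/w(-9) = 3994/((-9)²) = 3994/81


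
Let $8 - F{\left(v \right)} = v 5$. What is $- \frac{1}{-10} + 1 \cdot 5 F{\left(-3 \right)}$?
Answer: $\frac{1151}{10} \approx 115.1$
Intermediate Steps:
$F{\left(v \right)} = 8 - 5 v$ ($F{\left(v \right)} = 8 - v 5 = 8 - 5 v$)
$- \frac{1}{-10} + 1 \cdot 5 F{\left(-3 \right)} = - \frac{1}{-10} + 1 \cdot 5 \left(8 - -15\right) = \left(-1\right) \left(- \frac{1}{10}\right) + 5 \left(8 + 15\right) = \frac{1}{10} + 5 \cdot 23 = \frac{1}{10} + 115 = \frac{1151}{10}$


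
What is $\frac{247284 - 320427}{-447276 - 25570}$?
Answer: $\frac{73143}{472846} \approx 0.15469$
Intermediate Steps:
$\frac{247284 - 320427}{-447276 - 25570} = - \frac{73143}{-447276 + \left(-188135 + 162565\right)} = - \frac{73143}{-447276 - 25570} = - \frac{73143}{-472846} = \left(-73143\right) \left(- \frac{1}{472846}\right) = \frac{73143}{472846}$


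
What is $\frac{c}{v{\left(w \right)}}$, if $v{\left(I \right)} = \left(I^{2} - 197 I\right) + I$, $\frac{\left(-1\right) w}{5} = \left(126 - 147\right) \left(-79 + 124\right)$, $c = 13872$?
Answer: $\frac{4624}{7133175} \approx 0.00064824$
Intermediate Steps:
$w = 4725$ ($w = - 5 \left(126 - 147\right) \left(-79 + 124\right) = - 5 \left(\left(-21\right) 45\right) = \left(-5\right) \left(-945\right) = 4725$)
$v{\left(I \right)} = I^{2} - 196 I$
$\frac{c}{v{\left(w \right)}} = \frac{13872}{4725 \left(-196 + 4725\right)} = \frac{13872}{4725 \cdot 4529} = \frac{13872}{21399525} = 13872 \cdot \frac{1}{21399525} = \frac{4624}{7133175}$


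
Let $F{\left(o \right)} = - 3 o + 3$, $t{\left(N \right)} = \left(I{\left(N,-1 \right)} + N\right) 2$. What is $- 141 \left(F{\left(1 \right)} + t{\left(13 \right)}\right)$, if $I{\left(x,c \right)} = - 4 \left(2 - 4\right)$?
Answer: $-5922$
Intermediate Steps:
$I{\left(x,c \right)} = 8$ ($I{\left(x,c \right)} = \left(-4\right) \left(-2\right) = 8$)
$t{\left(N \right)} = 16 + 2 N$ ($t{\left(N \right)} = \left(8 + N\right) 2 = 16 + 2 N$)
$F{\left(o \right)} = 3 - 3 o$
$- 141 \left(F{\left(1 \right)} + t{\left(13 \right)}\right) = - 141 \left(\left(3 - 3\right) + \left(16 + 2 \cdot 13\right)\right) = - 141 \left(\left(3 - 3\right) + \left(16 + 26\right)\right) = - 141 \left(0 + 42\right) = \left(-141\right) 42 = -5922$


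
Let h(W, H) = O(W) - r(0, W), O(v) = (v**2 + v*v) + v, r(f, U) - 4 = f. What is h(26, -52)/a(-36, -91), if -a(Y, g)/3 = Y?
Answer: 229/18 ≈ 12.722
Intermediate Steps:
r(f, U) = 4 + f
O(v) = v + 2*v**2 (O(v) = (v**2 + v**2) + v = 2*v**2 + v = v + 2*v**2)
a(Y, g) = -3*Y
h(W, H) = -4 + W*(1 + 2*W) (h(W, H) = W*(1 + 2*W) - (4 + 0) = W*(1 + 2*W) - 1*4 = W*(1 + 2*W) - 4 = -4 + W*(1 + 2*W))
h(26, -52)/a(-36, -91) = (-4 + 26*(1 + 2*26))/((-3*(-36))) = (-4 + 26*(1 + 52))/108 = (-4 + 26*53)*(1/108) = (-4 + 1378)*(1/108) = 1374*(1/108) = 229/18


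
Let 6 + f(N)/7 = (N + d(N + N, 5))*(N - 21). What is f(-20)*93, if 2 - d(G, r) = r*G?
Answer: -4861668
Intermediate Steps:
d(G, r) = 2 - G*r (d(G, r) = 2 - r*G = 2 - G*r)
f(N) = -42 + 7*(-21 + N)*(2 - 9*N) (f(N) = -42 + 7*((N + (2 - 1*(N + N)*5))*(N - 21)) = -42 + 7*((N + (2 - 1*2*N*5))*(-21 + N)) = -42 + 7*((N + (2 - 10*N))*(-21 + N)) = -42 + 7*((2 - 9*N)*(-21 + N)) = -42 + 7*((-21 + N)*(2 - 9*N)) = -42 + 7*(-21 + N)*(2 - 9*N))
f(-20)*93 = (-336 - 63*(-20)² + 1337*(-20))*93 = (-336 - 63*400 - 26740)*93 = (-336 - 25200 - 26740)*93 = -52276*93 = -4861668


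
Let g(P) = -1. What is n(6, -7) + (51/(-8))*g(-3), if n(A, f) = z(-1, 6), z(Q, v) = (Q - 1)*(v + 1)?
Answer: -61/8 ≈ -7.6250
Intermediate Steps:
z(Q, v) = (1 + v)*(-1 + Q) (z(Q, v) = (-1 + Q)*(1 + v) = (1 + v)*(-1 + Q))
n(A, f) = -14 (n(A, f) = -1 - 1 - 1*6 - 1*6 = -1 - 1 - 6 - 6 = -14)
n(6, -7) + (51/(-8))*g(-3) = -14 + (51/(-8))*(-1) = -14 + (51*(-1/8))*(-1) = -14 - 51/8*(-1) = -14 + 51/8 = -61/8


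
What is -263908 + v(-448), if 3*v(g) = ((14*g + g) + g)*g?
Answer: 2419540/3 ≈ 8.0651e+5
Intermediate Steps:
v(g) = 16*g²/3 (v(g) = (((14*g + g) + g)*g)/3 = ((15*g + g)*g)/3 = ((16*g)*g)/3 = (16*g²)/3 = 16*g²/3)
-263908 + v(-448) = -263908 + (16/3)*(-448)² = -263908 + (16/3)*200704 = -263908 + 3211264/3 = 2419540/3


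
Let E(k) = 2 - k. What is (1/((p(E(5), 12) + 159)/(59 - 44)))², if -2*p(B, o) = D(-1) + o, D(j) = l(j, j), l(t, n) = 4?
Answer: 225/22801 ≈ 0.0098680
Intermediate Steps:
D(j) = 4
p(B, o) = -2 - o/2 (p(B, o) = -(4 + o)/2 = -2 - o/2)
(1/((p(E(5), 12) + 159)/(59 - 44)))² = (1/(((-2 - ½*12) + 159)/(59 - 44)))² = (1/(((-2 - 6) + 159)/15))² = (1/((-8 + 159)*(1/15)))² = (1/(151*(1/15)))² = (1/(151/15))² = (15/151)² = 225/22801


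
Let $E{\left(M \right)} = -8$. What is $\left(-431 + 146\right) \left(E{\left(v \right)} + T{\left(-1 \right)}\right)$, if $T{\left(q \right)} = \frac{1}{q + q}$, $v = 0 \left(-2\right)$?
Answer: $\frac{4845}{2} \approx 2422.5$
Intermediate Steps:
$v = 0$
$T{\left(q \right)} = \frac{1}{2 q}$
$\left(-431 + 146\right) \left(E{\left(v \right)} + T{\left(-1 \right)}\right) = \left(-431 + 146\right) \left(-8 + \frac{1}{2 \left(-1\right)}\right) = - 285 \left(-8 + \frac{1}{2} \left(-1\right)\right) = - 285 \left(-8 - \frac{1}{2}\right) = \left(-285\right) \left(- \frac{17}{2}\right) = \frac{4845}{2}$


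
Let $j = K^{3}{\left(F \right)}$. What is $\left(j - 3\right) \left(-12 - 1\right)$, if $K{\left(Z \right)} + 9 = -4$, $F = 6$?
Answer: $28600$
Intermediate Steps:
$K{\left(Z \right)} = -13$ ($K{\left(Z \right)} = -9 - 4 = -13$)
$j = -2197$ ($j = \left(-13\right)^{3} = -2197$)
$\left(j - 3\right) \left(-12 - 1\right) = \left(-2197 - 3\right) \left(-12 - 1\right) = \left(-2200\right) \left(-13\right) = 28600$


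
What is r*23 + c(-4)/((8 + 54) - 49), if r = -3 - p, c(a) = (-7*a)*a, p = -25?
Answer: 6466/13 ≈ 497.38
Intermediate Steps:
c(a) = -7*a**2
r = 22 (r = -3 - 1*(-25) = -3 + 25 = 22)
r*23 + c(-4)/((8 + 54) - 49) = 22*23 + (-7*(-4)**2)/((8 + 54) - 49) = 506 + (-7*16)/(62 - 49) = 506 - 112/13 = 6466/13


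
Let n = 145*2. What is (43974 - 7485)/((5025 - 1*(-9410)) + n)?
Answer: 36489/14725 ≈ 2.4780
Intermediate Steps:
n = 290
(43974 - 7485)/((5025 - 1*(-9410)) + n) = (43974 - 7485)/((5025 - 1*(-9410)) + 290) = 36489/((5025 + 9410) + 290) = 36489/(14435 + 290) = 36489/14725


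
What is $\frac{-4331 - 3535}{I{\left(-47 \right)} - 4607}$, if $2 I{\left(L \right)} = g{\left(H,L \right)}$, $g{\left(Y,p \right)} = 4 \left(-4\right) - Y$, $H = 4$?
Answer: $\frac{46}{27} \approx 1.7037$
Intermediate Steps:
$g{\left(Y,p \right)} = -16 - Y$
$I{\left(L \right)} = -10$ ($I{\left(L \right)} = \frac{-16 - 4}{2} = \frac{1}{2} \left(-20\right) = -10$)
$\frac{-4331 - 3535}{I{\left(-47 \right)} - 4607} = \frac{-4331 - 3535}{-10 - 4607} = - \frac{7866}{-4617} = \left(-7866\right) \left(- \frac{1}{4617}\right) = \frac{46}{27}$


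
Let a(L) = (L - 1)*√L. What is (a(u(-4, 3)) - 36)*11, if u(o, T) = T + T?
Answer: -396 + 55*√6 ≈ -261.28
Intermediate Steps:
u(o, T) = 2*T
a(L) = √L*(-1 + L) (a(L) = (-1 + L)*√L = √L*(-1 + L))
(a(u(-4, 3)) - 36)*11 = (√(2*3)*(-1 + 2*3) - 36)*11 = (√6*(-1 + 6) - 36)*11 = (√6*5 - 36)*11 = (5*√6 - 36)*11 = (-36 + 5*√6)*11 = -396 + 55*√6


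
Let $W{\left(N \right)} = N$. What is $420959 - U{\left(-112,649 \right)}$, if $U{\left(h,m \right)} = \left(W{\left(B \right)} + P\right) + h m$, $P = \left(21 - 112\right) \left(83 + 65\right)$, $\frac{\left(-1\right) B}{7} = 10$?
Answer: $507185$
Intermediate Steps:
$B = -70$ ($B = \left(-7\right) 10 = -70$)
$P = -13468$ ($P = \left(-91\right) 148 = -13468$)
$U{\left(h,m \right)} = -13538 + h m$ ($U{\left(h,m \right)} = \left(-70 - 13468\right) + h m = -13538 + h m$)
$420959 - U{\left(-112,649 \right)} = 420959 - \left(-13538 - 72688\right) = 420959 - -86226 = 420959 + 86226 = 507185$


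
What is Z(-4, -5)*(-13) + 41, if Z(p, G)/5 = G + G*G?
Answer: -1259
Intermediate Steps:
Z(p, G) = 5*G + 5*G² (Z(p, G) = 5*(G + G*G) = 5*(G + G²) = 5*G + 5*G²)
Z(-4, -5)*(-13) + 41 = (5*(-5)*(1 - 5))*(-13) + 41 = (5*(-5)*(-4))*(-13) + 41 = 100*(-13) + 41 = -1300 + 41 = -1259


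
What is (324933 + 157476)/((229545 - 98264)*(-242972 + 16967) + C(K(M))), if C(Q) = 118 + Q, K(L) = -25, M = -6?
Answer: -160803/9890054104 ≈ -1.6259e-5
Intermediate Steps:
(324933 + 157476)/((229545 - 98264)*(-242972 + 16967) + C(K(M))) = (324933 + 157476)/((229545 - 98264)*(-242972 + 16967) + (118 - 25)) = 482409/(131281*(-226005) + 93) = 482409/(-29670162405 + 93) = 482409/(-29670162312) = 482409*(-1/29670162312) = -160803/9890054104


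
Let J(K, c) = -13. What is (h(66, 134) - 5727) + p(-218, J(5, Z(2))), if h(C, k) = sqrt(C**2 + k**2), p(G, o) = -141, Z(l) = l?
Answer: -5868 + 2*sqrt(5578) ≈ -5718.6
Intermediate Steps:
(h(66, 134) - 5727) + p(-218, J(5, Z(2))) = (sqrt(66**2 + 134**2) - 5727) - 141 = (sqrt(4356 + 17956) - 5727) - 141 = (sqrt(22312) - 5727) - 141 = (2*sqrt(5578) - 5727) - 141 = (-5727 + 2*sqrt(5578)) - 141 = -5868 + 2*sqrt(5578)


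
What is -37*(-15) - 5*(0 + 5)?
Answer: 530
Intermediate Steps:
-37*(-15) - 5*(0 + 5) = 555 - 5*5 = 555 - 25 = 530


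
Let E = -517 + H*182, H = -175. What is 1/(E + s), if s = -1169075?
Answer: -1/1201442 ≈ -8.3233e-7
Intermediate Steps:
E = -32367 (E = -517 - 175*182 = -517 - 31850 = -32367)
1/(E + s) = 1/(-32367 - 1169075) = 1/(-1201442) = -1/1201442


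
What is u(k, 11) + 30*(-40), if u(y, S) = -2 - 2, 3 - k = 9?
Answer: -1204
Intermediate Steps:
k = -6 (k = 3 - 1*9 = 3 - 9 = -6)
u(y, S) = -4
u(k, 11) + 30*(-40) = -4 + 30*(-40) = -4 - 1200 = -1204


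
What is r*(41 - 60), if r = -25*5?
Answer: 2375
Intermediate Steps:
r = -125
r*(41 - 60) = -125*(41 - 60) = -125*(-19) = 2375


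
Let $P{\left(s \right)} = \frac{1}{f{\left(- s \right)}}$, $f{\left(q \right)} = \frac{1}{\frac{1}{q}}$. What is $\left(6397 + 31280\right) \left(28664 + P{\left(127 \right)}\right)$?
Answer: $\frac{137156600379}{127} \approx 1.08 \cdot 10^{9}$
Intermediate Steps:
$f{\left(q \right)} = q$
$P{\left(s \right)} = - \frac{1}{s}$ ($P{\left(s \right)} = \frac{1}{\left(-1\right) s} = - \frac{1}{s}$)
$\left(6397 + 31280\right) \left(28664 + P{\left(127 \right)}\right) = \left(6397 + 31280\right) \left(28664 - \frac{1}{127}\right) = 37677 \left(28664 - \frac{1}{127}\right) = 37677 \cdot \frac{3640327}{127} = \frac{137156600379}{127}$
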